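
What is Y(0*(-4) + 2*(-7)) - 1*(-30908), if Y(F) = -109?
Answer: 30799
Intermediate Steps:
Y(0*(-4) + 2*(-7)) - 1*(-30908) = -109 - 1*(-30908) = -109 + 30908 = 30799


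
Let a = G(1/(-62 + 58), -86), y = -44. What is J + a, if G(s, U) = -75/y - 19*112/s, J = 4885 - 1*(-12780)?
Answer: 1151863/44 ≈ 26179.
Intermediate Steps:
J = 17665 (J = 4885 + 12780 = 17665)
G(s, U) = 75/44 - 2128/s (G(s, U) = -75/(-44) - 19*112/s = -75*(-1/44) - 19*112/s = 75/44 - 19*112/s = 75/44 - 2128/s)
a = 374603/44 (a = 75/44 - 2128/(1/(-62 + 58)) = 75/44 - 2128/(1/(-4)) = 75/44 - 2128/(-¼) = 75/44 - 2128*(-4) = 75/44 + 8512 = 374603/44 ≈ 8513.7)
J + a = 17665 + 374603/44 = 1151863/44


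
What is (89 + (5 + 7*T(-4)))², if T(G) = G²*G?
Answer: 125316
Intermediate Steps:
T(G) = G³
(89 + (5 + 7*T(-4)))² = (89 + (5 + 7*(-4)³))² = (89 + (5 + 7*(-64)))² = (89 + (5 - 448))² = (89 - 443)² = (-354)² = 125316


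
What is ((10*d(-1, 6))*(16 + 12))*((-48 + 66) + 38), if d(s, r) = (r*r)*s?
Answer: -564480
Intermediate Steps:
d(s, r) = s*r² (d(s, r) = r²*s = s*r²)
((10*d(-1, 6))*(16 + 12))*((-48 + 66) + 38) = ((10*(-1*6²))*(16 + 12))*((-48 + 66) + 38) = ((10*(-1*36))*28)*(18 + 38) = ((10*(-36))*28)*56 = -360*28*56 = -10080*56 = -564480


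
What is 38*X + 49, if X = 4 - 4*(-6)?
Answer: 1113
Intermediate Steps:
X = 28 (X = 4 - 1*(-24) = 4 + 24 = 28)
38*X + 49 = 38*28 + 49 = 1064 + 49 = 1113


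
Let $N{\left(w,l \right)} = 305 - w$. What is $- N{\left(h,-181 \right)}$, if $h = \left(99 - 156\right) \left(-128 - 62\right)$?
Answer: $10525$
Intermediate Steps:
$h = 10830$ ($h = \left(-57\right) \left(-190\right) = 10830$)
$- N{\left(h,-181 \right)} = - (305 - 10830) = \left(-1\right) \left(-10525\right) = 10525$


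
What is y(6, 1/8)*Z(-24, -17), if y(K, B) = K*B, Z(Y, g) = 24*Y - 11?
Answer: -1761/4 ≈ -440.25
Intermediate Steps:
Z(Y, g) = -11 + 24*Y
y(K, B) = B*K
y(6, 1/8)*Z(-24, -17) = (6/8)*(-11 + 24*(-24)) = ((⅛)*6)*(-11 - 576) = (¾)*(-587) = -1761/4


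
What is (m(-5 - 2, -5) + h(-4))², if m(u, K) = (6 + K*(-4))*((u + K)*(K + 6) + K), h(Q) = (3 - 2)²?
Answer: 194481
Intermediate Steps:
h(Q) = 1 (h(Q) = 1² = 1)
m(u, K) = (6 - 4*K)*(K + (6 + K)*(K + u)) (m(u, K) = (6 - 4*K)*((K + u)*(6 + K) + K) = (6 - 4*K)*((6 + K)*(K + u) + K) = (6 - 4*K)*(K + (6 + K)*(K + u)))
(m(-5 - 2, -5) + h(-4))² = ((-22*(-5)² - 4*(-5)³ + 36*(-5 - 2) + 42*(-5) - 18*(-5)*(-5 - 2) - 4*(-5 - 2)*(-5)²) + 1)² = ((-22*25 - 4*(-125) + 36*(-7) - 210 - 18*(-5)*(-7) - 4*(-7)*25) + 1)² = ((-550 + 500 - 252 - 210 - 630 + 700) + 1)² = (-442 + 1)² = (-441)² = 194481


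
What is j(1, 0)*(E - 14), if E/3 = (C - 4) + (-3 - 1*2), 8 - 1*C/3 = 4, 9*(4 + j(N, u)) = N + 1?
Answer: 170/9 ≈ 18.889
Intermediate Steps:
j(N, u) = -35/9 + N/9 (j(N, u) = -4 + (N + 1)/9 = -4 + (1 + N)/9 = -4 + (⅑ + N/9) = -35/9 + N/9)
C = 12 (C = 24 - 3*4 = 24 - 12 = 12)
E = 9 (E = 3*((12 - 4) + (-3 - 1*2)) = 3*(8 + (-3 - 2)) = 3*(8 - 5) = 3*3 = 9)
j(1, 0)*(E - 14) = (-35/9 + (⅑)*1)*(9 - 14) = (-35/9 + ⅑)*(-5) = -34/9*(-5) = 170/9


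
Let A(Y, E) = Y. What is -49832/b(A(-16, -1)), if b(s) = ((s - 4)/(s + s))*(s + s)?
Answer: 12458/5 ≈ 2491.6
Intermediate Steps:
b(s) = -4 + s (b(s) = ((-4 + s)/((2*s)))*(2*s) = ((-4 + s)*(1/(2*s)))*(2*s) = ((-4 + s)/(2*s))*(2*s) = -4 + s)
-49832/b(A(-16, -1)) = -49832/(-4 - 16) = -49832/(-20) = -49832*(-1/20) = 12458/5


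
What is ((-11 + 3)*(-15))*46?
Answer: 5520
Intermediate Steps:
((-11 + 3)*(-15))*46 = -8*(-15)*46 = 120*46 = 5520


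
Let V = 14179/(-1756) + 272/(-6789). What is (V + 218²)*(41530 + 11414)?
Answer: 2499220932114236/993457 ≈ 2.5157e+9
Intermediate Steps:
V = -96738863/11921484 (V = 14179*(-1/1756) + 272*(-1/6789) = -14179/1756 - 272/6789 = -96738863/11921484 ≈ -8.1147)
(V + 218²)*(41530 + 11414) = (-96738863/11921484 + 218²)*(41530 + 11414) = (-96738863/11921484 + 47524)*52944 = (566459866753/11921484)*52944 = 2499220932114236/993457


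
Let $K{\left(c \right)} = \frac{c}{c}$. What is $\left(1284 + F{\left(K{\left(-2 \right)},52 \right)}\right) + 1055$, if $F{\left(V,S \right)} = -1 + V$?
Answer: $2339$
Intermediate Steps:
$K{\left(c \right)} = 1$
$\left(1284 + F{\left(K{\left(-2 \right)},52 \right)}\right) + 1055 = \left(1284 + \left(-1 + 1\right)\right) + 1055 = \left(1284 + 0\right) + 1055 = 1284 + 1055 = 2339$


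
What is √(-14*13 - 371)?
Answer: I*√553 ≈ 23.516*I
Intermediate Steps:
√(-14*13 - 371) = √(-182 - 371) = √(-553) = I*√553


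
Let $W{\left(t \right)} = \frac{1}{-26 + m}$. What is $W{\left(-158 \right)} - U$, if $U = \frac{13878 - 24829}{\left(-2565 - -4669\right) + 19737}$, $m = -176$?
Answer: $\frac{2190261}{4411882} \approx 0.49645$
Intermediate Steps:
$U = - \frac{10951}{21841}$ ($U = - \frac{10951}{\left(-2565 + 4669\right) + 19737} = - \frac{10951}{2104 + 19737} = - \frac{10951}{21841} \approx -0.5014$)
$W{\left(t \right)} = - \frac{1}{202}$ ($W{\left(t \right)} = \frac{1}{-26 - 176} = \frac{1}{-202} = - \frac{1}{202}$)
$W{\left(-158 \right)} - U = - \frac{1}{202} - - \frac{10951}{21841} = - \frac{1}{202} + \frac{10951}{21841} = \frac{2190261}{4411882}$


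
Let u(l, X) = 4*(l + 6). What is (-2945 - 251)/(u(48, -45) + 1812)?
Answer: -799/507 ≈ -1.5759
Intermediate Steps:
u(l, X) = 24 + 4*l (u(l, X) = 4*(6 + l) = 24 + 4*l)
(-2945 - 251)/(u(48, -45) + 1812) = (-2945 - 251)/((24 + 4*48) + 1812) = -3196/((24 + 192) + 1812) = -3196/(216 + 1812) = -3196/2028 = -3196*1/2028 = -799/507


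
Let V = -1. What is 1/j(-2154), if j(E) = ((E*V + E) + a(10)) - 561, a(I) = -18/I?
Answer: -5/2814 ≈ -0.0017768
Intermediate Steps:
j(E) = -2814/5 (j(E) = ((E*(-1) + E) - 18/10) - 561 = ((-E + E) - 18*1/10) - 561 = (0 - 9/5) - 561 = -9/5 - 561 = -2814/5)
1/j(-2154) = 1/(-2814/5) = -5/2814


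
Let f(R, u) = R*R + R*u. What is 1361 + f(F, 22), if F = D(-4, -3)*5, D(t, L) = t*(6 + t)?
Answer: 2081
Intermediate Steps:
F = -40 (F = -4*(6 - 4)*5 = -4*2*5 = -8*5 = -40)
f(R, u) = R**2 + R*u
1361 + f(F, 22) = 1361 - 40*(-40 + 22) = 1361 - 40*(-18) = 1361 + 720 = 2081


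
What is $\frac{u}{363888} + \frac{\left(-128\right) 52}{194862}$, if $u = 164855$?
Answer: $\frac{4950322747}{11817990576} \approx 0.41888$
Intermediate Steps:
$\frac{u}{363888} + \frac{\left(-128\right) 52}{194862} = \frac{164855}{363888} + \frac{\left(-128\right) 52}{194862} = 164855 \cdot \frac{1}{363888} - \frac{3328}{97431} = \frac{164855}{363888} - \frac{3328}{97431} = \frac{4950322747}{11817990576}$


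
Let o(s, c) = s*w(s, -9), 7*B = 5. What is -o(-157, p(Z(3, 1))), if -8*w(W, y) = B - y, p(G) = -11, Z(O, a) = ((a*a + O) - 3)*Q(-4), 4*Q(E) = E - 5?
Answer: -2669/14 ≈ -190.64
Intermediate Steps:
Q(E) = -5/4 + E/4 (Q(E) = (E - 5)/4 = (-5 + E)/4 = -5/4 + E/4)
B = 5/7 (B = (1/7)*5 = 5/7 ≈ 0.71429)
Z(O, a) = 27/4 - 9*O/4 - 9*a**2/4 (Z(O, a) = ((a*a + O) - 3)*(-5/4 + (1/4)*(-4)) = ((a**2 + O) - 3)*(-5/4 - 1) = ((O + a**2) - 3)*(-9/4) = (-3 + O + a**2)*(-9/4) = 27/4 - 9*O/4 - 9*a**2/4)
w(W, y) = -5/56 + y/8 (w(W, y) = -(5/7 - y)/8 = -5/56 + y/8)
o(s, c) = -17*s/14 (o(s, c) = s*(-5/56 + (1/8)*(-9)) = s*(-5/56 - 9/8) = s*(-17/14) = -17*s/14)
-o(-157, p(Z(3, 1))) = -(-17)*(-157)/14 = -1*2669/14 = -2669/14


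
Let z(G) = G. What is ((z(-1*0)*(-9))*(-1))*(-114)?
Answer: 0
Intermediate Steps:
((z(-1*0)*(-9))*(-1))*(-114) = ((-1*0*(-9))*(-1))*(-114) = ((0*(-9))*(-1))*(-114) = (0*(-1))*(-114) = 0*(-114) = 0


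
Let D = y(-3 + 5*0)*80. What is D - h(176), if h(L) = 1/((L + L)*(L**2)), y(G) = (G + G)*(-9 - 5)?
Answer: 73271869439/10903552 ≈ 6720.0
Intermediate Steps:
y(G) = -28*G (y(G) = (2*G)*(-14) = -28*G)
h(L) = 1/(2*L**3) (h(L) = 1/(((2*L))*L**2) = (1/(2*L))/L**2 = 1/(2*L**3))
D = 6720 (D = -28*(-3 + 5*0)*80 = -28*(-3 + 0)*80 = -28*(-3)*80 = 84*80 = 6720)
D - h(176) = 6720 - 1/(2*176**3) = 6720 - 1/(2*5451776) = 6720 - 1*1/10903552 = 6720 - 1/10903552 = 73271869439/10903552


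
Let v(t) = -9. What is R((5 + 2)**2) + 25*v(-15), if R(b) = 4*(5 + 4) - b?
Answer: -238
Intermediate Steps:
R(b) = 36 - b (R(b) = 4*9 - b = 36 - b)
R((5 + 2)**2) + 25*v(-15) = (36 - (5 + 2)**2) + 25*(-9) = (36 - 1*7**2) - 225 = (36 - 1*49) - 225 = (36 - 49) - 225 = -13 - 225 = -238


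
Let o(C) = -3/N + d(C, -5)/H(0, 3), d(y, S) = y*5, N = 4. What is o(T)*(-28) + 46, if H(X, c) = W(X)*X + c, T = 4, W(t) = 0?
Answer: -359/3 ≈ -119.67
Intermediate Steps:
d(y, S) = 5*y
H(X, c) = c (H(X, c) = 0*X + c = 0 + c = c)
o(C) = -¾ + 5*C/3 (o(C) = -3/4 + (5*C)/3 = -3*¼ + (5*C)*(⅓) = -¾ + 5*C/3)
o(T)*(-28) + 46 = (-¾ + (5/3)*4)*(-28) + 46 = (-¾ + 20/3)*(-28) + 46 = (71/12)*(-28) + 46 = -497/3 + 46 = -359/3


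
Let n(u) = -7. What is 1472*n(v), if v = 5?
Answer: -10304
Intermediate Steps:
1472*n(v) = 1472*(-7) = -10304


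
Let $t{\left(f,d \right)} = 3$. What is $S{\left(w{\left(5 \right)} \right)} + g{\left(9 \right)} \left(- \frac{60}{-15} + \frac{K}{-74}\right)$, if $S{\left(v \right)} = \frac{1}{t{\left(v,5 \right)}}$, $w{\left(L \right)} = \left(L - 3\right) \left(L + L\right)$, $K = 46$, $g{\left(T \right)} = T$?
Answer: $\frac{3412}{111} \approx 30.739$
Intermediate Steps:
$w{\left(L \right)} = 2 L \left(-3 + L\right)$ ($w{\left(L \right)} = \left(-3 + L\right) 2 L = 2 L \left(-3 + L\right)$)
$S{\left(v \right)} = \frac{1}{3}$
$S{\left(w{\left(5 \right)} \right)} + g{\left(9 \right)} \left(- \frac{60}{-15} + \frac{K}{-74}\right) = \frac{1}{3} + 9 \left(- \frac{60}{-15} + \frac{46}{-74}\right) = \frac{1}{3} + 9 \left(\left(-60\right) \left(- \frac{1}{15}\right) + 46 \left(- \frac{1}{74}\right)\right) = \frac{1}{3} + 9 \left(4 - \frac{23}{37}\right) = \frac{1}{3} + 9 \cdot \frac{125}{37} = \frac{1}{3} + \frac{1125}{37} = \frac{3412}{111}$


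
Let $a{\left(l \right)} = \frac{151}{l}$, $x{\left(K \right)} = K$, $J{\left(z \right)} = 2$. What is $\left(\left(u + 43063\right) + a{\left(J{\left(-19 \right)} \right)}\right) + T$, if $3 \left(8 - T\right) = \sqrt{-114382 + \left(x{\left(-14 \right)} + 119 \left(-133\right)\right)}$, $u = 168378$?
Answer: $\frac{423049}{2} - \frac{i \sqrt{130223}}{3} \approx 2.1152 \cdot 10^{5} - 120.29 i$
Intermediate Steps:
$T = 8 - \frac{i \sqrt{130223}}{3}$ ($T = 8 - \frac{\sqrt{-114382 + \left(-14 + 119 \left(-133\right)\right)}}{3} = 8 - \frac{\sqrt{-114382 - 15841}}{3} = 8 - \frac{\sqrt{-130223}}{3} = 8 - \frac{i \sqrt{130223}}{3} \approx 8.0 - 120.29 i$)
$\left(\left(u + 43063\right) + a{\left(J{\left(-19 \right)} \right)}\right) + T = \left(\left(168378 + 43063\right) + \frac{151}{2}\right) + \left(8 - \frac{i \sqrt{130223}}{3}\right) = \left(211441 + 151 \cdot \frac{1}{2}\right) + \left(8 - \frac{i \sqrt{130223}}{3}\right) = \left(211441 + \frac{151}{2}\right) + \left(8 - \frac{i \sqrt{130223}}{3}\right) = \frac{423033}{2} + \left(8 - \frac{i \sqrt{130223}}{3}\right) = \frac{423049}{2} - \frac{i \sqrt{130223}}{3}$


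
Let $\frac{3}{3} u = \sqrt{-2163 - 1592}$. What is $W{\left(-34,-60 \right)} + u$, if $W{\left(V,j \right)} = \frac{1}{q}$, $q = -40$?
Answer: $- \frac{1}{40} + i \sqrt{3755} \approx -0.025 + 61.278 i$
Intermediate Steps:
$W{\left(V,j \right)} = - \frac{1}{40}$ ($W{\left(V,j \right)} = \frac{1}{-40} = - \frac{1}{40}$)
$u = i \sqrt{3755}$ ($u = \sqrt{-2163 - 1592} = \sqrt{-3755} = i \sqrt{3755} \approx 61.278 i$)
$W{\left(-34,-60 \right)} + u = - \frac{1}{40} + i \sqrt{3755}$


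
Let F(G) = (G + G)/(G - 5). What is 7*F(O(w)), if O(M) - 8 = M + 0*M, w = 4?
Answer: 24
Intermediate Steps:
O(M) = 8 + M (O(M) = 8 + (M + 0*M) = 8 + (M + 0) = 8 + M)
F(G) = 2*G/(-5 + G) (F(G) = (2*G)/(-5 + G) = 2*G/(-5 + G))
7*F(O(w)) = 7*(2*(8 + 4)/(-5 + (8 + 4))) = 7*(2*12/(-5 + 12)) = 7*(2*12/7) = 7*(2*12*(⅐)) = 7*(24/7) = 24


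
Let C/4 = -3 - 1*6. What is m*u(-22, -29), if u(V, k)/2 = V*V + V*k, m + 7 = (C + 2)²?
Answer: 2578356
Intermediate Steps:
C = -36 (C = 4*(-3 - 1*6) = 4*(-3 - 6) = 4*(-9) = -36)
m = 1149 (m = -7 + (-36 + 2)² = -7 + (-34)² = -7 + 1156 = 1149)
u(V, k) = 2*V² + 2*V*k (u(V, k) = 2*(V*V + V*k) = 2*(V² + V*k) = 2*V² + 2*V*k)
m*u(-22, -29) = 1149*(2*(-22)*(-22 - 29)) = 1149*(2*(-22)*(-51)) = 1149*2244 = 2578356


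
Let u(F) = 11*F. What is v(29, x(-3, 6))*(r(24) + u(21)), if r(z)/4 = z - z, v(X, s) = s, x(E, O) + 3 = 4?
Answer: 231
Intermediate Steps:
x(E, O) = 1 (x(E, O) = -3 + 4 = 1)
r(z) = 0 (r(z) = 4*(z - z) = 4*0 = 0)
v(29, x(-3, 6))*(r(24) + u(21)) = 1*(0 + 11*21) = 1*(0 + 231) = 1*231 = 231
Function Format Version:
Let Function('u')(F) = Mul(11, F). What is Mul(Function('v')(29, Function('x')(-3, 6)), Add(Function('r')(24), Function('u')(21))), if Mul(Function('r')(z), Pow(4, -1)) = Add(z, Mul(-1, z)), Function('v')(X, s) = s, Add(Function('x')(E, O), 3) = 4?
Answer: 231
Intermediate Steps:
Function('x')(E, O) = 1 (Function('x')(E, O) = Add(-3, 4) = 1)
Function('r')(z) = 0 (Function('r')(z) = Mul(4, Add(z, Mul(-1, z))) = Mul(4, 0) = 0)
Mul(Function('v')(29, Function('x')(-3, 6)), Add(Function('r')(24), Function('u')(21))) = Mul(1, Add(0, Mul(11, 21))) = Mul(1, Add(0, 231)) = Mul(1, 231) = 231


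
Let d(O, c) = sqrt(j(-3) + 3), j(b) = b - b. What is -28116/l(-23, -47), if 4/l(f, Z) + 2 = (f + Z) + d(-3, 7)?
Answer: 506088 - 7029*sqrt(3) ≈ 4.9391e+5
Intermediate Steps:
j(b) = 0
d(O, c) = sqrt(3) (d(O, c) = sqrt(0 + 3) = sqrt(3))
l(f, Z) = 4/(-2 + Z + f + sqrt(3)) (l(f, Z) = 4/(-2 + ((f + Z) + sqrt(3))) = 4/(-2 + ((Z + f) + sqrt(3))) = 4/(-2 + (Z + f + sqrt(3))) = 4/(-2 + Z + f + sqrt(3)))
-28116/l(-23, -47) = -(-506088 + 7029*sqrt(3)) = -28116*(-18 + sqrt(3)/4) = 506088 - 7029*sqrt(3)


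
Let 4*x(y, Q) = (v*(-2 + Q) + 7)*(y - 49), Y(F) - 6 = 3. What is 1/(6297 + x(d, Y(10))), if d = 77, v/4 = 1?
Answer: 1/6542 ≈ 0.00015286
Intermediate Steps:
v = 4 (v = 4*1 = 4)
Y(F) = 9 (Y(F) = 6 + 3 = 9)
x(y, Q) = (-1 + 4*Q)*(-49 + y)/4 (x(y, Q) = ((4*(-2 + Q) + 7)*(y - 49))/4 = (((-8 + 4*Q) + 7)*(-49 + y))/4 = ((-1 + 4*Q)*(-49 + y))/4 = (-1 + 4*Q)*(-49 + y)/4)
1/(6297 + x(d, Y(10))) = 1/(6297 + (49/4 - 49*9 - ¼*77 + 9*77)) = 1/(6297 + (49/4 - 441 - 77/4 + 693)) = 1/(6297 + 245) = 1/6542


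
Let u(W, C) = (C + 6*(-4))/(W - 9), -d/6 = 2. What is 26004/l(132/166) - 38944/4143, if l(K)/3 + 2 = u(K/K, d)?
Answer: 71628328/20715 ≈ 3457.8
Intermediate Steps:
d = -12 (d = -6*2 = -12)
u(W, C) = (-24 + C)/(-9 + W) (u(W, C) = (C - 24)/(-9 + W) = (-24 + C)/(-9 + W))
l(K) = 15/2 (l(K) = -6 + 3*((-24 - 12)/(-9 + K/K)) = -6 + 3*(-36/(-9 + 1)) = -6 + 3*(-36/(-8)) = -6 + 3*(-1/8*(-36)) = -6 + 3*(9/2) = -6 + 27/2 = 15/2)
26004/l(132/166) - 38944/4143 = 26004/(15/2) - 38944/4143 = 26004*(2/15) - 38944*1/4143 = 17336/5 - 38944/4143 = 71628328/20715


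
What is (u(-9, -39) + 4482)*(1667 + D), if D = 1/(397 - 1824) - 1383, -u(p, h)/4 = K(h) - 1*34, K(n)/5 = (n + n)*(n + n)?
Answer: -47441365554/1427 ≈ -3.3246e+7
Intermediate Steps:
K(n) = 20*n² (K(n) = 5*((n + n)*(n + n)) = 5*((2*n)*(2*n)) = 5*(4*n²) = 20*n²)
u(p, h) = 136 - 80*h² (u(p, h) = -4*(20*h² - 1*34) = -4*(20*h² - 34) = -4*(-34 + 20*h²) = 136 - 80*h²)
D = -1973542/1427 (D = 1/(-1427) - 1383 = -1/1427 - 1383 = -1973542/1427 ≈ -1383.0)
(u(-9, -39) + 4482)*(1667 + D) = ((136 - 80*(-39)²) + 4482)*(1667 - 1973542/1427) = ((136 - 80*1521) + 4482)*(405267/1427) = ((136 - 121680) + 4482)*(405267/1427) = (-121544 + 4482)*(405267/1427) = -117062*405267/1427 = -47441365554/1427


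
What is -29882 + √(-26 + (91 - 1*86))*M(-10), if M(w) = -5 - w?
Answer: -29882 + 5*I*√21 ≈ -29882.0 + 22.913*I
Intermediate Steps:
-29882 + √(-26 + (91 - 1*86))*M(-10) = -29882 + √(-26 + (91 - 1*86))*(-5 - 1*(-10)) = -29882 + √(-26 + (91 - 86))*(-5 + 10) = -29882 + √(-26 + 5)*5 = -29882 + √(-21)*5 = -29882 + (I*√21)*5 = -29882 + 5*I*√21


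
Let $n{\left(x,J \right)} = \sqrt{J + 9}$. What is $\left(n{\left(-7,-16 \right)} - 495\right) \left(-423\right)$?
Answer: $209385 - 423 i \sqrt{7} \approx 2.0939 \cdot 10^{5} - 1119.2 i$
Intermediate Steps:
$n{\left(x,J \right)} = \sqrt{9 + J}$
$\left(n{\left(-7,-16 \right)} - 495\right) \left(-423\right) = \left(\sqrt{9 - 16} - 495\right) \left(-423\right) = \left(\sqrt{-7} - 495\right) \left(-423\right) = \left(i \sqrt{7} - 495\right) \left(-423\right) = \left(-495 + i \sqrt{7}\right) \left(-423\right) = 209385 - 423 i \sqrt{7}$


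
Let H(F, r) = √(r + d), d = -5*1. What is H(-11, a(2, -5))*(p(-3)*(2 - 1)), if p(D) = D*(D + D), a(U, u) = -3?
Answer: 36*I*√2 ≈ 50.912*I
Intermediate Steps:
d = -5
p(D) = 2*D² (p(D) = D*(2*D) = 2*D²)
H(F, r) = √(-5 + r) (H(F, r) = √(r - 5) = √(-5 + r))
H(-11, a(2, -5))*(p(-3)*(2 - 1)) = √(-5 - 3)*((2*(-3)²)*(2 - 1)) = √(-8)*((2*9)*1) = (2*I*√2)*(18*1) = (2*I*√2)*18 = 36*I*√2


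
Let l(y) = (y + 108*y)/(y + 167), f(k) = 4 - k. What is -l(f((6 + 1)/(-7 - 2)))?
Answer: -4687/1546 ≈ -3.0317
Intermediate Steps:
l(y) = 109*y/(167 + y) (l(y) = (109*y)/(167 + y) = 109*y/(167 + y))
-l(f((6 + 1)/(-7 - 2))) = -109*(4 - (6 + 1)/(-7 - 2))/(167 + (4 - (6 + 1)/(-7 - 2))) = -109*(4 - 7/(-9))/(167 + (4 - 7/(-9))) = -109*(4 - 7*(-1)/9)/(167 + (4 - 7*(-1)/9)) = -109*(4 - 1*(-7/9))/(167 + (4 - 1*(-7/9))) = -109*(4 + 7/9)/(167 + (4 + 7/9)) = -109*43/(9*(167 + 43/9)) = -109*43/(9*1546/9) = -109*43*9/(9*1546) = -1*4687/1546 = -4687/1546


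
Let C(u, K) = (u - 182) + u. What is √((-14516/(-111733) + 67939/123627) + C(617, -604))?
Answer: √4874091250641095649/68045397 ≈ 32.445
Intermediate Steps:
C(u, K) = -182 + 2*u (C(u, K) = (-182 + u) + u = -182 + 2*u)
√((-14516/(-111733) + 67939/123627) + C(617, -604)) = √((-14516/(-111733) + 67939/123627) + (-182 + 2*617)) = √((-14516*(-1/111733) + 67939*(1/123627)) + (-182 + 1234)) = √((14516/111733 + 67939/123627) + 1052) = √(9385597819/13813215591 + 1052) = √(14540888399551/13813215591) = √4874091250641095649/68045397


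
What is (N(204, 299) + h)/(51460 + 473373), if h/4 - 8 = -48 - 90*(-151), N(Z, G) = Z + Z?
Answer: 54608/524833 ≈ 0.10405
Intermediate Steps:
N(Z, G) = 2*Z
h = 54200 (h = 32 + 4*(-48 - 90*(-151)) = 32 + 4*(-48 + 13590) = 32 + 4*13542 = 32 + 54168 = 54200)
(N(204, 299) + h)/(51460 + 473373) = (2*204 + 54200)/(51460 + 473373) = (408 + 54200)/524833 = 54608*(1/524833) = 54608/524833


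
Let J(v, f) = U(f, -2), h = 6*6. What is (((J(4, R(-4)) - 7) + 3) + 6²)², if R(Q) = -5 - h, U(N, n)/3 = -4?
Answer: 400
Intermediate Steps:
h = 36
U(N, n) = -12 (U(N, n) = 3*(-4) = -12)
R(Q) = -41 (R(Q) = -5 - 1*36 = -5 - 36 = -41)
J(v, f) = -12
(((J(4, R(-4)) - 7) + 3) + 6²)² = (((-12 - 7) + 3) + 6²)² = ((-19 + 3) + 36)² = (-16 + 36)² = 20² = 400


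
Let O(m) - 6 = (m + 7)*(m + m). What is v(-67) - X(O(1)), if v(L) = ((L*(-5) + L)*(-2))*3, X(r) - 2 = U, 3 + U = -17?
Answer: -1590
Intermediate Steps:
U = -20 (U = -3 - 17 = -20)
O(m) = 6 + 2*m*(7 + m) (O(m) = 6 + (m + 7)*(m + m) = 6 + (7 + m)*(2*m) = 6 + 2*m*(7 + m))
X(r) = -18 (X(r) = 2 - 20 = -18)
v(L) = 24*L (v(L) = ((-5*L + L)*(-2))*3 = (-4*L*(-2))*3 = (8*L)*3 = 24*L)
v(-67) - X(O(1)) = 24*(-67) - 1*(-18) = -1608 + 18 = -1590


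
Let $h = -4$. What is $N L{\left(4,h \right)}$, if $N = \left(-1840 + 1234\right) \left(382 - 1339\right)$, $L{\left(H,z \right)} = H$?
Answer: $2319768$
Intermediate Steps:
$N = 579942$ ($N = \left(-606\right) \left(-957\right) = 579942$)
$N L{\left(4,h \right)} = 579942 \cdot 4 = 2319768$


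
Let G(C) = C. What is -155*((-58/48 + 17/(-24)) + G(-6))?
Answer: 14725/12 ≈ 1227.1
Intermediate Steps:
-155*((-58/48 + 17/(-24)) + G(-6)) = -155*((-58/48 + 17/(-24)) - 6) = -155*((-58*1/48 + 17*(-1/24)) - 6) = -155*((-29/24 - 17/24) - 6) = -155*(-23/12 - 6) = -155*(-95/12) = 14725/12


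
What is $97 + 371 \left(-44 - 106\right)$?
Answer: $-55553$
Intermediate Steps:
$97 + 371 \left(-44 - 106\right) = 97 + 371 \left(-150\right) = 97 - 55650 = -55553$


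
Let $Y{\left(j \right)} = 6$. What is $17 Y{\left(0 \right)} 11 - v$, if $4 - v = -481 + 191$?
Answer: $828$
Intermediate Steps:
$v = 294$ ($v = 4 - \left(-481 + 191\right) = 4 - -290 = 4 + 290 = 294$)
$17 Y{\left(0 \right)} 11 - v = 17 \cdot 6 \cdot 11 - 294 = 102 \cdot 11 - 294 = 1122 - 294 = 828$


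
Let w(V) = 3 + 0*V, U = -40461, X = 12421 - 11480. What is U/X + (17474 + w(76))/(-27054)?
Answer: -1111077751/25457814 ≈ -43.644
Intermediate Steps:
X = 941
w(V) = 3 (w(V) = 3 + 0 = 3)
U/X + (17474 + w(76))/(-27054) = -40461/941 + (17474 + 3)/(-27054) = -40461*1/941 + 17477*(-1/27054) = -40461/941 - 17477/27054 = -1111077751/25457814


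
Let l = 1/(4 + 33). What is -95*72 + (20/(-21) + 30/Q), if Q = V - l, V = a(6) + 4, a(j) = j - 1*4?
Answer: -31725550/4641 ≈ -6835.9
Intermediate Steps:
a(j) = -4 + j (a(j) = j - 4 = -4 + j)
V = 6 (V = (-4 + 6) + 4 = 2 + 4 = 6)
l = 1/37 ≈ 0.027027
Q = 221/37 (Q = 6 - 1*1/37 = 6 - 1/37 = 221/37 ≈ 5.9730)
-95*72 + (20/(-21) + 30/Q) = -95*72 + (20/(-21) + 30/(221/37)) = -6840 + (20*(-1/21) + 30*(37/221)) = -6840 + (-20/21 + 1110/221) = -6840 + 18890/4641 = -31725550/4641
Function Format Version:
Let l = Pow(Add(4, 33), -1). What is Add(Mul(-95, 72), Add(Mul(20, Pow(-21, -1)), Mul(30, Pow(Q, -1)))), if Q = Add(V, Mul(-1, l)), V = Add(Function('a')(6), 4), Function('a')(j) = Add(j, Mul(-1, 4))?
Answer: Rational(-31725550, 4641) ≈ -6835.9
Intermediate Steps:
Function('a')(j) = Add(-4, j) (Function('a')(j) = Add(j, -4) = Add(-4, j))
V = 6 (V = Add(Add(-4, 6), 4) = Add(2, 4) = 6)
l = Rational(1, 37) (l = Pow(37, -1) = Rational(1, 37) ≈ 0.027027)
Q = Rational(221, 37) (Q = Add(6, Mul(-1, Rational(1, 37))) = Add(6, Rational(-1, 37)) = Rational(221, 37) ≈ 5.9730)
Add(Mul(-95, 72), Add(Mul(20, Pow(-21, -1)), Mul(30, Pow(Q, -1)))) = Add(Mul(-95, 72), Add(Mul(20, Pow(-21, -1)), Mul(30, Pow(Rational(221, 37), -1)))) = Add(-6840, Add(Mul(20, Rational(-1, 21)), Mul(30, Rational(37, 221)))) = Add(-6840, Add(Rational(-20, 21), Rational(1110, 221))) = Add(-6840, Rational(18890, 4641)) = Rational(-31725550, 4641)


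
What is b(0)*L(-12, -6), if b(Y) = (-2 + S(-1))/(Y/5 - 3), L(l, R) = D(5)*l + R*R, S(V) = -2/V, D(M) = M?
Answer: 0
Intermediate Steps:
L(l, R) = R**2 + 5*l (L(l, R) = 5*l + R*R = 5*l + R**2 = R**2 + 5*l)
b(Y) = 0 (b(Y) = (-2 - 2/(-1))/(Y/5 - 3) = (-2 - 2*(-1))/(Y*(1/5) - 3) = (-2 + 2)/(Y/5 - 3) = 0/(-3 + Y/5) = 0)
b(0)*L(-12, -6) = 0*((-6)**2 + 5*(-12)) = 0*(36 - 60) = 0*(-24) = 0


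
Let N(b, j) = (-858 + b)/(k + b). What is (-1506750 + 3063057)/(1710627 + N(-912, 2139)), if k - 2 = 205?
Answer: 73146429/80399587 ≈ 0.90979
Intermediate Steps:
k = 207 (k = 2 + 205 = 207)
N(b, j) = (-858 + b)/(207 + b)
(-1506750 + 3063057)/(1710627 + N(-912, 2139)) = (-1506750 + 3063057)/(1710627 + (-858 - 912)/(207 - 912)) = 1556307/(1710627 - 1770/(-705)) = 1556307/(1710627 - 1/705*(-1770)) = 1556307/(1710627 + 118/47) = 1556307/(80399587/47) = 1556307*(47/80399587) = 73146429/80399587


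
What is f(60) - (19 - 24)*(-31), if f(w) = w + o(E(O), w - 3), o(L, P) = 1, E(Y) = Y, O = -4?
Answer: -94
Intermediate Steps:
f(w) = 1 + w (f(w) = w + 1 = 1 + w)
f(60) - (19 - 24)*(-31) = (1 + 60) - (19 - 24)*(-31) = 61 - (-5)*(-31) = 61 - 1*155 = 61 - 155 = -94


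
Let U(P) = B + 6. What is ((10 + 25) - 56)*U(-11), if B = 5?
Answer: -231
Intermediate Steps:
U(P) = 11 (U(P) = 5 + 6 = 11)
((10 + 25) - 56)*U(-11) = ((10 + 25) - 56)*11 = (35 - 56)*11 = -21*11 = -231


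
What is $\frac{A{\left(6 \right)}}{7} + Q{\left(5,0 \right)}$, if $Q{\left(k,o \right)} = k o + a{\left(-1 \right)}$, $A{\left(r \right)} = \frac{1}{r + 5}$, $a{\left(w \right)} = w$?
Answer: $- \frac{76}{77} \approx -0.98701$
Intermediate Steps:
$A{\left(r \right)} = \frac{1}{5 + r}$
$Q{\left(k,o \right)} = -1 + k o$ ($Q{\left(k,o \right)} = k o - 1 = -1 + k o$)
$\frac{A{\left(6 \right)}}{7} + Q{\left(5,0 \right)} = \frac{1}{\left(5 + 6\right) 7} + \left(-1 + 5 \cdot 0\right) = \frac{1}{11} \cdot \frac{1}{7} + \left(-1 + 0\right) = \frac{1}{11} \cdot \frac{1}{7} - 1 = \frac{1}{77} - 1 = - \frac{76}{77}$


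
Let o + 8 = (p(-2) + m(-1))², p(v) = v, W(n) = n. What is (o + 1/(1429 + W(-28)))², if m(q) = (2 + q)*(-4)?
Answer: 1538914441/1962801 ≈ 784.04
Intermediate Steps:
m(q) = -8 - 4*q
o = 28 (o = -8 + (-2 + (-8 - 4*(-1)))² = -8 + (-2 + (-8 + 4))² = -8 + (-2 - 4)² = -8 + (-6)² = -8 + 36 = 28)
(o + 1/(1429 + W(-28)))² = (28 + 1/(1429 - 28))² = (28 + 1/1401)² = (39229/1401)² = 1538914441/1962801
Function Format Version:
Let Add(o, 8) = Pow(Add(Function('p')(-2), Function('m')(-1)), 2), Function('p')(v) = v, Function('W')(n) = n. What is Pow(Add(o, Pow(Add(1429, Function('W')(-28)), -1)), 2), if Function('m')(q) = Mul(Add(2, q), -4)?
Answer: Rational(1538914441, 1962801) ≈ 784.04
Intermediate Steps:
Function('m')(q) = Add(-8, Mul(-4, q))
o = 28 (o = Add(-8, Pow(Add(-2, Add(-8, Mul(-4, -1))), 2)) = Add(-8, Pow(Add(-2, Add(-8, 4)), 2)) = Add(-8, Pow(Add(-2, -4), 2)) = Add(-8, Pow(-6, 2)) = Add(-8, 36) = 28)
Pow(Add(o, Pow(Add(1429, Function('W')(-28)), -1)), 2) = Pow(Add(28, Pow(Add(1429, -28), -1)), 2) = Pow(Add(28, Pow(1401, -1)), 2) = Pow(Add(28, Rational(1, 1401)), 2) = Pow(Rational(39229, 1401), 2) = Rational(1538914441, 1962801)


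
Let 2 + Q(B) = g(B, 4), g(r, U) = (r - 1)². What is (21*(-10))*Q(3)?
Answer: -420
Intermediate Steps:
g(r, U) = (-1 + r)²
Q(B) = -2 + (-1 + B)²
(21*(-10))*Q(3) = (21*(-10))*(-2 + (-1 + 3)²) = -210*(-2 + 2²) = -210*(-2 + 4) = -210*2 = -420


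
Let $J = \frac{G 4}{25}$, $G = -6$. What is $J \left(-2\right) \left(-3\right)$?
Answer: $- \frac{144}{25} \approx -5.76$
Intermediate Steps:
$J = - \frac{24}{25}$ ($J = \frac{\left(-6\right) 4}{25} = \left(-24\right) \frac{1}{25} = - \frac{24}{25} \approx -0.96$)
$J \left(-2\right) \left(-3\right) = \left(- \frac{24}{25}\right) \left(-2\right) \left(-3\right) = \frac{48}{25} \left(-3\right) = - \frac{144}{25}$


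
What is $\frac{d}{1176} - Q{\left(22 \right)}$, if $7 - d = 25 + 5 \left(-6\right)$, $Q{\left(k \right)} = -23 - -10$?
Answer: $\frac{1275}{98} \approx 13.01$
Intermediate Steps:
$Q{\left(k \right)} = -13$ ($Q{\left(k \right)} = -23 + 10 = -13$)
$d = 12$ ($d = 7 - \left(25 + 5 \left(-6\right)\right) = 7 - \left(25 - 30\right) = 7 - -5 = 7 + 5 = 12$)
$\frac{d}{1176} - Q{\left(22 \right)} = \frac{12}{1176} - -13 = 12 \cdot \frac{1}{1176} + 13 = \frac{1}{98} + 13 = \frac{1275}{98}$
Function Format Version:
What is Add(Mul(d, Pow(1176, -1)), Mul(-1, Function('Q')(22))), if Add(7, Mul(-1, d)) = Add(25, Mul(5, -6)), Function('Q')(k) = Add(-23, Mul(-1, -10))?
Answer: Rational(1275, 98) ≈ 13.010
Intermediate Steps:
Function('Q')(k) = -13 (Function('Q')(k) = Add(-23, 10) = -13)
d = 12 (d = Add(7, Mul(-1, Add(25, Mul(5, -6)))) = Add(7, Mul(-1, Add(25, -30))) = Add(7, Mul(-1, -5)) = Add(7, 5) = 12)
Add(Mul(d, Pow(1176, -1)), Mul(-1, Function('Q')(22))) = Add(Mul(12, Pow(1176, -1)), Mul(-1, -13)) = Add(Mul(12, Rational(1, 1176)), 13) = Add(Rational(1, 98), 13) = Rational(1275, 98)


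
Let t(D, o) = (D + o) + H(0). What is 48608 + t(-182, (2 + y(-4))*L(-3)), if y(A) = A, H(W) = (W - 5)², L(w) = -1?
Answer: 48453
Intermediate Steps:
H(W) = (-5 + W)²
t(D, o) = 25 + D + o (t(D, o) = (D + o) + (-5 + 0)² = (D + o) + (-5)² = (D + o) + 25 = 25 + D + o)
48608 + t(-182, (2 + y(-4))*L(-3)) = 48608 + (25 - 182 + (2 - 4)*(-1)) = 48608 + (25 - 182 - 2*(-1)) = 48608 + (25 - 182 + 2) = 48608 - 155 = 48453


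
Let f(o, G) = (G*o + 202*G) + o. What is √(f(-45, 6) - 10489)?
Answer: 2*I*√2398 ≈ 97.939*I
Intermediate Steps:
f(o, G) = o + 202*G + G*o (f(o, G) = (202*G + G*o) + o = o + 202*G + G*o)
√(f(-45, 6) - 10489) = √((-45 + 202*6 + 6*(-45)) - 10489) = √((-45 + 1212 - 270) - 10489) = √(897 - 10489) = √(-9592) = 2*I*√2398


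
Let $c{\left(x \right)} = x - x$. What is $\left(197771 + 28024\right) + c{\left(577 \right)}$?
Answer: $225795$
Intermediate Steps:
$c{\left(x \right)} = 0$
$\left(197771 + 28024\right) + c{\left(577 \right)} = \left(197771 + 28024\right) + 0 = 225795 + 0 = 225795$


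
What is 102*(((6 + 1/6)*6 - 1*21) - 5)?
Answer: 1122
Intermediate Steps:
102*(((6 + 1/6)*6 - 1*21) - 5) = 102*(((6 + ⅙)*6 - 21) - 5) = 102*(((37/6)*6 - 21) - 5) = 102*((37 - 21) - 5) = 102*(16 - 5) = 102*11 = 1122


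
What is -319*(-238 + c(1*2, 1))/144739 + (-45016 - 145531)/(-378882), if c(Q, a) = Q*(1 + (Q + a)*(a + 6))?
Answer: 8108545/8714286 ≈ 0.93049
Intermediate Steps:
c(Q, a) = Q*(1 + (6 + a)*(Q + a)) (c(Q, a) = Q*(1 + (Q + a)*(6 + a)) = Q*(1 + (6 + a)*(Q + a)))
-319*(-238 + c(1*2, 1))/144739 + (-45016 - 145531)/(-378882) = -319*(-238 + (1*2)*(1 + 1**2 + 6*(1*2) + 6*1 + (1*2)*1))/144739 + (-45016 - 145531)/(-378882) = -319*(-238 + 2*(1 + 1 + 6*2 + 6 + 2*1))*(1/144739) - 190547*(-1/378882) = -319*(-238 + 2*(1 + 1 + 12 + 6 + 2))*(1/144739) + 27221/54126 = -319*(-238 + 2*22)*(1/144739) + 27221/54126 = -319*(-238 + 44)*(1/144739) + 27221/54126 = -319*(-194)*(1/144739) + 27221/54126 = 61886*(1/144739) + 27221/54126 = 2134/4991 + 27221/54126 = 8108545/8714286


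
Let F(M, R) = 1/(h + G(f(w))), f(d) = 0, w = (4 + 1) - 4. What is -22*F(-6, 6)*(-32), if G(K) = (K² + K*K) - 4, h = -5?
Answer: -704/9 ≈ -78.222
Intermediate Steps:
w = 1 (w = 5 - 4 = 1)
G(K) = -4 + 2*K² (G(K) = (K² + K²) - 4 = 2*K² - 4 = -4 + 2*K²)
F(M, R) = -⅑ (F(M, R) = 1/(-5 + (-4 + 2*0²)) = 1/(-5 + (-4 + 2*0)) = 1/(-5 + (-4 + 0)) = 1/(-5 - 4) = 1/(-9) = -⅑)
-22*F(-6, 6)*(-32) = -22*(-⅑)*(-32) = (22/9)*(-32) = -704/9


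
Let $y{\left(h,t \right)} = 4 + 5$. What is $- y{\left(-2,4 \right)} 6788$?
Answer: $-61092$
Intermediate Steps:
$y{\left(h,t \right)} = 9$
$- y{\left(-2,4 \right)} 6788 = \left(-1\right) 9 \cdot 6788 = \left(-9\right) 6788 = -61092$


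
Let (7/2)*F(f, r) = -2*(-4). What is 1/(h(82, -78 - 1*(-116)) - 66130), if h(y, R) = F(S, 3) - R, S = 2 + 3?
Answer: -7/463160 ≈ -1.5114e-5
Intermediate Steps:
S = 5
F(f, r) = 16/7 (F(f, r) = 2*(-2*(-4))/7 = (2/7)*8 = 16/7)
h(y, R) = 16/7 - R
1/(h(82, -78 - 1*(-116)) - 66130) = 1/((16/7 - (-78 - 1*(-116))) - 66130) = 1/((16/7 - (-78 + 116)) - 66130) = 1/((16/7 - 1*38) - 66130) = 1/((16/7 - 38) - 66130) = 1/(-250/7 - 66130) = 1/(-463160/7) = -7/463160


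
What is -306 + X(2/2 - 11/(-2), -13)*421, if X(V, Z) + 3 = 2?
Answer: -727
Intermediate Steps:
X(V, Z) = -1 (X(V, Z) = -3 + 2 = -1)
-306 + X(2/2 - 11/(-2), -13)*421 = -306 - 1*421 = -306 - 421 = -727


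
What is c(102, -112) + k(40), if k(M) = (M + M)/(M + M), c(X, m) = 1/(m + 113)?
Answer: 2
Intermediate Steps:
c(X, m) = 1/(113 + m)
k(M) = 1 (k(M) = (2*M)/((2*M)) = (2*M)*(1/(2*M)) = 1)
c(102, -112) + k(40) = 1/(113 - 112) + 1 = 1/1 + 1 = 1 + 1 = 2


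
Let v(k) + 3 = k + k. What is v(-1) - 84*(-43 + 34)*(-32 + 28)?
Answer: -3029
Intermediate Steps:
v(k) = -3 + 2*k (v(k) = -3 + (k + k) = -3 + 2*k)
v(-1) - 84*(-43 + 34)*(-32 + 28) = (-3 + 2*(-1)) - 84*(-43 + 34)*(-32 + 28) = (-3 - 2) - (-756)*(-4) = -5 - 84*36 = -5 - 3024 = -3029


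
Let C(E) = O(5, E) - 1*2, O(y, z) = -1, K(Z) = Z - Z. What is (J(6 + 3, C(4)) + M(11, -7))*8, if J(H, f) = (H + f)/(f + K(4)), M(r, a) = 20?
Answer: 144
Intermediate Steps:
K(Z) = 0
C(E) = -3 (C(E) = -1 - 1*2 = -1 - 2 = -3)
J(H, f) = (H + f)/f (J(H, f) = (H + f)/(f + 0) = (H + f)/f)
(J(6 + 3, C(4)) + M(11, -7))*8 = (((6 + 3) - 3)/(-3) + 20)*8 = (-(9 - 3)/3 + 20)*8 = (-⅓*6 + 20)*8 = (-2 + 20)*8 = 18*8 = 144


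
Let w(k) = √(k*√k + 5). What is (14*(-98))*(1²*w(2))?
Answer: -1372*√(5 + 2*√2) ≈ -3838.8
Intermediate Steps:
w(k) = √(5 + k^(3/2)) (w(k) = √(k^(3/2) + 5) = √(5 + k^(3/2)))
(14*(-98))*(1²*w(2)) = (14*(-98))*(1²*√(5 + 2^(3/2))) = -1372*√(5 + 2*√2)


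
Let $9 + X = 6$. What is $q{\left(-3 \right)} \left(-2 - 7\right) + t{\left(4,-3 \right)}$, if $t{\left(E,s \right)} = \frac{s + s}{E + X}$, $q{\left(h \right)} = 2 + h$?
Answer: $3$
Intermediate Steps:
$X = -3$ ($X = -9 + 6 = -3$)
$t{\left(E,s \right)} = \frac{2 s}{-3 + E}$ ($t{\left(E,s \right)} = \frac{s + s}{E - 3} = \frac{2 s}{-3 + E}$)
$q{\left(-3 \right)} \left(-2 - 7\right) + t{\left(4,-3 \right)} = \left(2 - 3\right) \left(-2 - 7\right) + 2 \left(-3\right) \frac{1}{-3 + 4} = - (-2 - 7) + 2 \left(-3\right) 1^{-1} = \left(-1\right) \left(-9\right) + 2 \left(-3\right) 1 = 9 - 6 = 3$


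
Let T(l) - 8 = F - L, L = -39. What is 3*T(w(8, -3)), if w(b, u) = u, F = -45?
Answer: 6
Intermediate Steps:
T(l) = 2 (T(l) = 8 + (-45 - 1*(-39)) = 8 + (-45 + 39) = 8 - 6 = 2)
3*T(w(8, -3)) = 3*2 = 6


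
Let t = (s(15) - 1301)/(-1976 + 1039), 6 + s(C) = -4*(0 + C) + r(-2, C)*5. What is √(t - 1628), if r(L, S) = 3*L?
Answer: I*√1428024543/937 ≈ 40.33*I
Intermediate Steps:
s(C) = -36 - 4*C (s(C) = -6 + (-4*(0 + C) + (3*(-2))*5) = -6 + (-4*C - 6*5) = -6 + (-4*C - 30) = -6 + (-30 - 4*C) = -36 - 4*C)
t = 1397/937 (t = ((-36 - 4*15) - 1301)/(-1976 + 1039) = ((-36 - 60) - 1301)/(-937) = (-96 - 1301)*(-1/937) = -1397*(-1/937) = 1397/937 ≈ 1.4909)
√(t - 1628) = √(1397/937 - 1628) = √(-1524039/937) = I*√1428024543/937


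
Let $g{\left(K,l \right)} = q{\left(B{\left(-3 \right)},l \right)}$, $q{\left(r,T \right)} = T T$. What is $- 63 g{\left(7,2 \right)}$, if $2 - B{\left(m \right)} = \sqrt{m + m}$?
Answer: $-252$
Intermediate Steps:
$B{\left(m \right)} = 2 - \sqrt{2} \sqrt{m}$ ($B{\left(m \right)} = 2 - \sqrt{m + m} = 2 - \sqrt{2 m} = 2 - \sqrt{2} \sqrt{m}$)
$q{\left(r,T \right)} = T^{2}$
$g{\left(K,l \right)} = l^{2}$
$- 63 g{\left(7,2 \right)} = - 63 \cdot 2^{2} = \left(-63\right) 4 = -252$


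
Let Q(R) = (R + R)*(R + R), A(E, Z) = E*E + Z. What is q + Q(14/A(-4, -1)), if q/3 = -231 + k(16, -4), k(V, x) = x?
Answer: -157841/225 ≈ -701.52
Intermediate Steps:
A(E, Z) = Z + E**2 (A(E, Z) = E**2 + Z = Z + E**2)
q = -705 (q = 3*(-231 - 4) = 3*(-235) = -705)
Q(R) = 4*R**2 (Q(R) = (2*R)*(2*R) = 4*R**2)
q + Q(14/A(-4, -1)) = -705 + 4*(14/(-1 + (-4)**2))**2 = -705 + 4*(14/(-1 + 16))**2 = -705 + 4*(14/15)**2 = -705 + 4*(196/225) = -705 + 784/225 = -157841/225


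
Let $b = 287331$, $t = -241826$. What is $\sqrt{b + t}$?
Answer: $\sqrt{45505} \approx 213.32$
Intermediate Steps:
$\sqrt{b + t} = \sqrt{287331 - 241826} = \sqrt{45505}$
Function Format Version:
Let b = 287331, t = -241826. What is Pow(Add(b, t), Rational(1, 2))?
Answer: Pow(45505, Rational(1, 2)) ≈ 213.32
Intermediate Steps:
Pow(Add(b, t), Rational(1, 2)) = Pow(Add(287331, -241826), Rational(1, 2)) = Pow(45505, Rational(1, 2))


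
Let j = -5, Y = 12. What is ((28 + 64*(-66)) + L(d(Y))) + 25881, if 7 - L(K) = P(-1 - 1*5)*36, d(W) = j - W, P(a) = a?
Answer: 21908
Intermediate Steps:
d(W) = -5 - W
L(K) = 223 (L(K) = 7 - (-1 - 1*5)*36 = 7 - (-1 - 5)*36 = 7 - (-6)*36 = 7 - 1*(-216) = 7 + 216 = 223)
((28 + 64*(-66)) + L(d(Y))) + 25881 = ((28 + 64*(-66)) + 223) + 25881 = ((28 - 4224) + 223) + 25881 = (-4196 + 223) + 25881 = -3973 + 25881 = 21908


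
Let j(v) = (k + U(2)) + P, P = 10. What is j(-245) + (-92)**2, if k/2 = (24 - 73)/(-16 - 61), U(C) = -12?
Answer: 93096/11 ≈ 8463.3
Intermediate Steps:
k = 14/11 (k = 2*((24 - 73)/(-16 - 61)) = 2*(-49/(-77)) = 2*(-49*(-1/77)) = 2*(7/11) = 14/11 ≈ 1.2727)
j(v) = -8/11 (j(v) = (14/11 - 12) + 10 = -118/11 + 10 = -8/11)
j(-245) + (-92)**2 = -8/11 + (-92)**2 = -8/11 + 8464 = 93096/11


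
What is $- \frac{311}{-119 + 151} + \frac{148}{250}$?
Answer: $- \frac{36507}{4000} \approx -9.1268$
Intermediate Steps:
$- \frac{311}{-119 + 151} + \frac{148}{250} = - \frac{311}{32} + 148 \cdot \frac{1}{250} = \left(-311\right) \frac{1}{32} + \frac{74}{125} = - \frac{311}{32} + \frac{74}{125} = - \frac{36507}{4000}$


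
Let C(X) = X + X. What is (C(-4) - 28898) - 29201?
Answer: -58107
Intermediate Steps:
C(X) = 2*X
(C(-4) - 28898) - 29201 = (2*(-4) - 28898) - 29201 = (-8 - 28898) - 29201 = -28906 - 29201 = -58107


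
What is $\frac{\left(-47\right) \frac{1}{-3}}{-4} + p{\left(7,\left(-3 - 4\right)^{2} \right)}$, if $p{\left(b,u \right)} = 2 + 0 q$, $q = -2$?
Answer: $- \frac{23}{12} \approx -1.9167$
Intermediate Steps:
$p{\left(b,u \right)} = 2$ ($p{\left(b,u \right)} = 2 + 0 \left(-2\right) = 2 + 0 = 2$)
$\frac{\left(-47\right) \frac{1}{-3}}{-4} + p{\left(7,\left(-3 - 4\right)^{2} \right)} = \frac{\left(-47\right) \frac{1}{-3}}{-4} + 2 = - \frac{\left(-47\right) \left(- \frac{1}{3}\right)}{4} + 2 = \left(- \frac{1}{4}\right) \frac{47}{3} + 2 = - \frac{47}{12} + 2 = - \frac{23}{12}$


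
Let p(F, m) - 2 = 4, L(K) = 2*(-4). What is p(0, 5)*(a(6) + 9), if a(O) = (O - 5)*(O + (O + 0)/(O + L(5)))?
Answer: 72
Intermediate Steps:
L(K) = -8
p(F, m) = 6 (p(F, m) = 2 + 4 = 6)
a(O) = (-5 + O)*(O + O/(-8 + O)) (a(O) = (O - 5)*(O + (O + 0)/(O - 8)) = (-5 + O)*(O + O/(-8 + O)))
p(0, 5)*(a(6) + 9) = 6*(6*(35 + 6² - 12*6)/(-8 + 6) + 9) = 6*(6*(35 + 36 - 72)/(-2) + 9) = 6*(6*(-½)*(-1) + 9) = 6*(3 + 9) = 6*12 = 72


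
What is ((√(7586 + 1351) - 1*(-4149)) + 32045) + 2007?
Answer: 38201 + 3*√993 ≈ 38296.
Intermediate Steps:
((√(7586 + 1351) - 1*(-4149)) + 32045) + 2007 = ((√8937 + 4149) + 32045) + 2007 = ((3*√993 + 4149) + 32045) + 2007 = ((4149 + 3*√993) + 32045) + 2007 = (36194 + 3*√993) + 2007 = 38201 + 3*√993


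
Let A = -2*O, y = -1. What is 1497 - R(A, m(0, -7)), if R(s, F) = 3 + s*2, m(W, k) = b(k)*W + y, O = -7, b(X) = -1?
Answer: 1466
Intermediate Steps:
m(W, k) = -1 - W (m(W, k) = -W - 1 = -1 - W)
A = 14 (A = -2*(-7) = 14)
R(s, F) = 3 + 2*s
1497 - R(A, m(0, -7)) = 1497 - (3 + 2*14) = 1497 - (3 + 28) = 1497 - 1*31 = 1497 - 31 = 1466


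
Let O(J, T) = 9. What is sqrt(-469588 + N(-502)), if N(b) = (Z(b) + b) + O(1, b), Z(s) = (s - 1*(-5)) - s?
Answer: 2*I*sqrt(117519) ≈ 685.62*I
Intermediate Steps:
Z(s) = 5 (Z(s) = (s + 5) - s = (5 + s) - s = 5)
N(b) = 14 + b (N(b) = (5 + b) + 9 = 14 + b)
sqrt(-469588 + N(-502)) = sqrt(-469588 + (14 - 502)) = sqrt(-469588 - 488) = sqrt(-470076) = 2*I*sqrt(117519)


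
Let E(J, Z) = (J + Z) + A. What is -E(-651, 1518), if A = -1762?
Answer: 895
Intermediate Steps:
E(J, Z) = -1762 + J + Z (E(J, Z) = (J + Z) - 1762 = -1762 + J + Z)
-E(-651, 1518) = -(-1762 - 651 + 1518) = -1*(-895) = 895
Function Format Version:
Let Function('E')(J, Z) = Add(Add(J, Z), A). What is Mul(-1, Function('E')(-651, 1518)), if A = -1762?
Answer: 895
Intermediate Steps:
Function('E')(J, Z) = Add(-1762, J, Z) (Function('E')(J, Z) = Add(Add(J, Z), -1762) = Add(-1762, J, Z))
Mul(-1, Function('E')(-651, 1518)) = Mul(-1, Add(-1762, -651, 1518)) = Mul(-1, -895) = 895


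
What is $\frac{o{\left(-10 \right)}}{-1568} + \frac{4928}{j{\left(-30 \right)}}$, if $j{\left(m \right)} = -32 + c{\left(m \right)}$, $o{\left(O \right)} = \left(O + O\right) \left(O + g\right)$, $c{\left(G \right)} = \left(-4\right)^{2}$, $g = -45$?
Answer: $- \frac{121011}{392} \approx -308.7$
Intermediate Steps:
$c{\left(G \right)} = 16$
$o{\left(O \right)} = 2 O \left(-45 + O\right)$ ($o{\left(O \right)} = \left(O + O\right) \left(O - 45\right) = 2 O \left(-45 + O\right)$)
$j{\left(m \right)} = -16$ ($j{\left(m \right)} = -32 + 16 = -16$)
$\frac{o{\left(-10 \right)}}{-1568} + \frac{4928}{j{\left(-30 \right)}} = \frac{2 \left(-10\right) \left(-45 - 10\right)}{-1568} + \frac{4928}{-16} = 2 \left(-10\right) \left(-55\right) \left(- \frac{1}{1568}\right) + 4928 \left(- \frac{1}{16}\right) = 1100 \left(- \frac{1}{1568}\right) - 308 = - \frac{275}{392} - 308 = - \frac{121011}{392}$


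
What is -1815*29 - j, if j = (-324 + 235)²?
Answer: -60556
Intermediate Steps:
j = 7921 (j = (-89)² = 7921)
-1815*29 - j = -1815*29 - 1*7921 = -52635 - 7921 = -60556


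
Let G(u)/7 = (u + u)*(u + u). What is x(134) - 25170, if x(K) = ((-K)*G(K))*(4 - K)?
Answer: 8758193390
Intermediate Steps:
G(u) = 28*u**2 (G(u) = 7*((u + u)*(u + u)) = 7*((2*u)*(2*u)) = 7*(4*u**2) = 28*u**2)
x(K) = -28*K**3*(4 - K) (x(K) = ((-K)*(28*K**2))*(4 - K) = (-28*K**3)*(4 - K) = -28*K**3*(4 - K))
x(134) - 25170 = 28*134**3*(-4 + 134) - 25170 = 28*2406104*130 - 25170 = 8758218560 - 25170 = 8758193390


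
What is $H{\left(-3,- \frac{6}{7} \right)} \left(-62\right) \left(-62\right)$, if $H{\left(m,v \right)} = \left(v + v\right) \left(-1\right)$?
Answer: $\frac{46128}{7} \approx 6589.7$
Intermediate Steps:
$H{\left(m,v \right)} = - 2 v$ ($H{\left(m,v \right)} = 2 v \left(-1\right) = - 2 v$)
$H{\left(-3,- \frac{6}{7} \right)} \left(-62\right) \left(-62\right) = - 2 \left(- \frac{6}{7}\right) \left(-62\right) \left(-62\right) = - 2 \left(\left(-6\right) \frac{1}{7}\right) \left(-62\right) \left(-62\right) = \left(-2\right) \left(- \frac{6}{7}\right) \left(-62\right) \left(-62\right) = \frac{12}{7} \left(-62\right) \left(-62\right) = \left(- \frac{744}{7}\right) \left(-62\right) = \frac{46128}{7}$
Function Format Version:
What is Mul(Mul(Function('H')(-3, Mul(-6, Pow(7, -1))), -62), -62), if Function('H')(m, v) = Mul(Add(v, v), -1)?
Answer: Rational(46128, 7) ≈ 6589.7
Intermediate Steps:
Function('H')(m, v) = Mul(-2, v) (Function('H')(m, v) = Mul(Mul(2, v), -1) = Mul(-2, v))
Mul(Mul(Function('H')(-3, Mul(-6, Pow(7, -1))), -62), -62) = Mul(Mul(Mul(-2, Mul(-6, Pow(7, -1))), -62), -62) = Mul(Mul(Mul(-2, Mul(-6, Rational(1, 7))), -62), -62) = Mul(Mul(Mul(-2, Rational(-6, 7)), -62), -62) = Mul(Mul(Rational(12, 7), -62), -62) = Mul(Rational(-744, 7), -62) = Rational(46128, 7)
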